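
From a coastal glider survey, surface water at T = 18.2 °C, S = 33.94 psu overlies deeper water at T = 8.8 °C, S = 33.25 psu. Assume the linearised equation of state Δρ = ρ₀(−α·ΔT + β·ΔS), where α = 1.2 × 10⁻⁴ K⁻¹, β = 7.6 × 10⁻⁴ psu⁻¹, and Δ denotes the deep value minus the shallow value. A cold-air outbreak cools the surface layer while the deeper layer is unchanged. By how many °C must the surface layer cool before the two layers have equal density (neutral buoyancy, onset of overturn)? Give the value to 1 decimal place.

5.0 °C

Neutral buoyancy requires Δρ = 0, i.e. −α(T_deep − T_surf′) + β(S_deep − S_surf) = 0.
T_surf′ = T_deep − (β/α)·ΔS = 8.8 − (7.6 × 10⁻⁴/1.2 × 10⁻⁴)·(-0.69) = 13.170 °C.
Cooling required: 18.2 − (13.170) = 5.030 °C.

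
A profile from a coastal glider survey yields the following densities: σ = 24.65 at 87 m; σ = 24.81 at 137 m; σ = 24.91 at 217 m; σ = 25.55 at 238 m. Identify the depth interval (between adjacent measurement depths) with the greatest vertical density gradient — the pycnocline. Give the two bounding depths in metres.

Compute the density gradient over each adjacent pair:
  87–137 m: Δρ/Δz = 0.16/50 = 3.2 × 10⁻³ kg m⁻⁴
  137–217 m: Δρ/Δz = 0.10/80 = 1.3 × 10⁻³ kg m⁻⁴
  217–238 m: Δρ/Δz = 0.64/21 = 0.030 kg m⁻⁴
The largest gradient is in the 217–238 m interval — the pycnocline.

217–238 m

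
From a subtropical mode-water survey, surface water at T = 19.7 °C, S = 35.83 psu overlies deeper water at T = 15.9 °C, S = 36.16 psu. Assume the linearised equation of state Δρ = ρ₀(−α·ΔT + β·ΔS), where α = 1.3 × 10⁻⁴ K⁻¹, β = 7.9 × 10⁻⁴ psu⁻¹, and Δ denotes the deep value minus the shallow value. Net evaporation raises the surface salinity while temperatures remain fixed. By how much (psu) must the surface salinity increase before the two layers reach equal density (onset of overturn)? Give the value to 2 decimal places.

Neutral buoyancy requires −α(T_deep − T_surf) + β(S_deep − S_surf′) = 0.
S_surf′ = S_deep − (α/β)·ΔT = 36.16 − (1.3 × 10⁻⁴/7.9 × 10⁻⁴)·(-3.8) = 36.7853 psu.
Increase required: 36.7853 − 35.83 = 0.9553 psu.

0.96 psu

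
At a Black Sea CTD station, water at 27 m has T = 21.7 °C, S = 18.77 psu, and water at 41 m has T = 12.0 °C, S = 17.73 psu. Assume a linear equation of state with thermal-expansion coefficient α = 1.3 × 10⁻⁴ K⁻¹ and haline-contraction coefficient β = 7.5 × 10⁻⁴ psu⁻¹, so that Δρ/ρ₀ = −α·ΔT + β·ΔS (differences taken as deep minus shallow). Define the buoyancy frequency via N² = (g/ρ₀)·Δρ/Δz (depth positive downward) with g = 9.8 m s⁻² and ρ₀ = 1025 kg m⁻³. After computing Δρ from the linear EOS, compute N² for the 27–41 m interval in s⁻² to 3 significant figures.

3.37 × 10⁻⁴ s⁻²

ΔT = -9.7 K, ΔS = -1.04 psu (deep − shallow).
Δρ/ρ₀ = −αΔT + βΔS = 1.261 × 10⁻³ − 7.80 × 10⁻⁴ = 4.81 × 10⁻⁴, so Δρ ≈ 0.4930 kg m⁻³.
N² = (g/ρ₀)·Δρ/Δz = g·(Δρ/ρ₀)/Δz = 9.8 × 4.81 × 10⁻⁴ / 14 = 3.3670 × 10⁻⁴ s⁻² ≈ 3.37 × 10⁻⁴ s⁻².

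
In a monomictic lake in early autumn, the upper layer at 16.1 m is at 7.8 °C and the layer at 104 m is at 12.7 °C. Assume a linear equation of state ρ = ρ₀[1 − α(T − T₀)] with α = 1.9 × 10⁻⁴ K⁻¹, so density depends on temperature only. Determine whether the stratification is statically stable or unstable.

unstable

ΔT = 12.7 − 7.8 = +4.9 K, so Δρ/ρ₀ = −αΔT = -9.31 × 10⁻⁴.
Δρ/ρ₀ < 0, so Δρ < 0: deeper water is lighter → statically unstable; the column would overturn.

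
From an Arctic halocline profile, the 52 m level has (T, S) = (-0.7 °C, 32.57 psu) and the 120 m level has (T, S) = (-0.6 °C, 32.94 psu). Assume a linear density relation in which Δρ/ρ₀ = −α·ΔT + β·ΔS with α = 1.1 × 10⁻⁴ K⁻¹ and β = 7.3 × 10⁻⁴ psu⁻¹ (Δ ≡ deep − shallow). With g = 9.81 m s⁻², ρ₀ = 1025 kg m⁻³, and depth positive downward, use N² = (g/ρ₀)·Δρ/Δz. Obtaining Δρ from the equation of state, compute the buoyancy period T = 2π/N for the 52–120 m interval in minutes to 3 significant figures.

17.1 min

ΔT = +0.1 K, ΔS = +0.37 psu (deep − shallow).
Δρ/ρ₀ = −αΔT + βΔS = -1.10 × 10⁻⁵ + 2.701 × 10⁻⁴ = 2.591 × 10⁻⁴, so Δρ ≈ 0.2656 kg m⁻³.
N² = (g/ρ₀)·Δρ/Δz = g·(Δρ/ρ₀)/Δz = 9.81 × 2.591 × 10⁻⁴ / 68 = 3.7379 × 10⁻⁵ s⁻².
N = √(3.7379 × 10⁻⁵) = 6.1138 × 10⁻³ rad s⁻¹ → T = 2π/N = 1.0277 × 10³ s = 17.128 min ≈ 17.1 min.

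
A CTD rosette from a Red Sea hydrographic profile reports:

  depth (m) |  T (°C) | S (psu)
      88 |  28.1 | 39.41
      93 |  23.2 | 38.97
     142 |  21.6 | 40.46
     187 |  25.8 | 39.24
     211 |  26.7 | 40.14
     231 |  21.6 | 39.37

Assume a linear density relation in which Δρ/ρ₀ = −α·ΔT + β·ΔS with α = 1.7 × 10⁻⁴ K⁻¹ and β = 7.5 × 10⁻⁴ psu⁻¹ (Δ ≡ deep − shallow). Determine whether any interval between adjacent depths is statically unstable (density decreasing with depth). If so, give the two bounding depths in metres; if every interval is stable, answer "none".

142–187 m

Evaluate Δρ/ρ₀ = −αΔT + βΔS across each adjacent pair:
  88–93 m: −αΔT+βΔS = −(1.7 × 10⁻⁴)(-4.9)+(7.5 × 10⁻⁴)(-0.44) = 5.0 × 10⁻⁴ → stable
  93–142 m: −αΔT+βΔS = −(1.7 × 10⁻⁴)(-1.6)+(7.5 × 10⁻⁴)(+1.49) = 1.4 × 10⁻³ → stable
  142–187 m: −αΔT+βΔS = −(1.7 × 10⁻⁴)(+4.2)+(7.5 × 10⁻⁴)(-1.22) = -1.6 × 10⁻³ → UNSTABLE
  187–211 m: −αΔT+βΔS = −(1.7 × 10⁻⁴)(+0.9)+(7.5 × 10⁻⁴)(+0.90) = 5.2 × 10⁻⁴ → stable
  211–231 m: −αΔT+βΔS = −(1.7 × 10⁻⁴)(-5.1)+(7.5 × 10⁻⁴)(-0.77) = 2.9 × 10⁻⁴ → stable
The 142–187 m interval has Δρ < 0: lighter water underlies denser water.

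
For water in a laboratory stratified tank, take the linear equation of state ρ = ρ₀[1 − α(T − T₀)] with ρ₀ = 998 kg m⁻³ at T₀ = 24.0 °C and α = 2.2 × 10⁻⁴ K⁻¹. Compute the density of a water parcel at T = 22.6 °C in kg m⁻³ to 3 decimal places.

T − T₀ = -1.4 K.
Bracket = 1 − α·(-1.4) = 1 + (3.08 × 10⁻⁴) = 1.0003080.
ρ = 998 × 1.0003080 = 998.307 kg m⁻³.

998.307 kg m⁻³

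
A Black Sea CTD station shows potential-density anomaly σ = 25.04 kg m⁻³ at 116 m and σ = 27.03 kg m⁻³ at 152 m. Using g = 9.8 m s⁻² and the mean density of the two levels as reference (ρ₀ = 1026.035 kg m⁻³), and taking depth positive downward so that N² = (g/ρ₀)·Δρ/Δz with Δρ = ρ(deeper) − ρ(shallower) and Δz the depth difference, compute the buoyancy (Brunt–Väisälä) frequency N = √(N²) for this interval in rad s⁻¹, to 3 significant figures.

Δρ = 1027.03 − 1025.04 = 1.99 kg m⁻³ over Δz = 152 − 116 = 36 m.
N² = (9.8/1026.035) × (1.99/36) = 5.2798 × 10⁻⁴ s⁻².
N = √(5.2798 × 10⁻⁴) = 0.022978 rad s⁻¹ ≈ 0.0230 rad s⁻¹.

0.0230 rad s⁻¹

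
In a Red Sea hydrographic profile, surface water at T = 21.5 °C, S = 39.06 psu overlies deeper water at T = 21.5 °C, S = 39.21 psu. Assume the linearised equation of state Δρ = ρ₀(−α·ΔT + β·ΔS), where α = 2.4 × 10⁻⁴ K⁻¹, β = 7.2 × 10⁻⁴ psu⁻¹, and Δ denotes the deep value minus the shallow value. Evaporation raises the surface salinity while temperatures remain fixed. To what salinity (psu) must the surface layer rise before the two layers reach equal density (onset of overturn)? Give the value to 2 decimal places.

39.21 psu

Neutral buoyancy requires −α(T_deep − T_surf) + β(S_deep − S_surf′) = 0.
S_surf′ = S_deep − (α/β)·ΔT = 39.21 − (2.4 × 10⁻⁴/7.2 × 10⁻⁴)·(+0.0) = 39.2100 psu.
Increase required: 39.2100 − 39.06 = 0.1500 psu.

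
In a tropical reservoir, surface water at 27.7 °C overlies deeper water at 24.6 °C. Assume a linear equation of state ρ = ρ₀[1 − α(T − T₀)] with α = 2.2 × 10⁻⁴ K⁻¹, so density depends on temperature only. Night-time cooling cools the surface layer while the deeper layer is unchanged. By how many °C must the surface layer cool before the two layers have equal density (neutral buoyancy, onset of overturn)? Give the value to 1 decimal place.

With temperature the only control, equal density requires T_surf′ = T_deep.
T_surf′ = 24.6 °C.
Cooling required: 27.7 − 24.6 = 3.1 °C.

3.1 °C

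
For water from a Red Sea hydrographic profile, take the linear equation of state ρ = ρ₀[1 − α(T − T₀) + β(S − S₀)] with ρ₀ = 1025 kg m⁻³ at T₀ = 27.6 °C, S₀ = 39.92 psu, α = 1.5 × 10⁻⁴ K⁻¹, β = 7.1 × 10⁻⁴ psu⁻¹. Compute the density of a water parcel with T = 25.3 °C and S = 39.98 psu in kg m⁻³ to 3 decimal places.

1025.397 kg m⁻³

T − T₀ = -2.3 K, S − S₀ = +0.06 psu.
Bracket = 1 − α·(-2.3) + β·(+0.06) = 1 + (3.876 × 10⁻⁴) = 1.0003876.
ρ = 1025 × 1.0003876 = 1025.397 kg m⁻³.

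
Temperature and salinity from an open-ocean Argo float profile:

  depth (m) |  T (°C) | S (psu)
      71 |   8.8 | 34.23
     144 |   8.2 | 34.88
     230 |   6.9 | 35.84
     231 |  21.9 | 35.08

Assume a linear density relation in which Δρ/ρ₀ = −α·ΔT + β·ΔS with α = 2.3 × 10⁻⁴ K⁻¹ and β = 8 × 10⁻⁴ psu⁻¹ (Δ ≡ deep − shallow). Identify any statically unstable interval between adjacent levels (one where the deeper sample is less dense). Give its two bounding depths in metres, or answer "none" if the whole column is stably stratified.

Evaluate Δρ/ρ₀ = −αΔT + βΔS across each adjacent pair:
  71–144 m: −αΔT+βΔS = −(2.3 × 10⁻⁴)(-0.6)+(8 × 10⁻⁴)(+0.65) = 6.6 × 10⁻⁴ → stable
  144–230 m: −αΔT+βΔS = −(2.3 × 10⁻⁴)(-1.3)+(8 × 10⁻⁴)(+0.96) = 1.1 × 10⁻³ → stable
  230–231 m: −αΔT+βΔS = −(2.3 × 10⁻⁴)(+15.0)+(8 × 10⁻⁴)(-0.76) = -4.1 × 10⁻³ → UNSTABLE
The 230–231 m interval has Δρ < 0: lighter water underlies denser water.

230–231 m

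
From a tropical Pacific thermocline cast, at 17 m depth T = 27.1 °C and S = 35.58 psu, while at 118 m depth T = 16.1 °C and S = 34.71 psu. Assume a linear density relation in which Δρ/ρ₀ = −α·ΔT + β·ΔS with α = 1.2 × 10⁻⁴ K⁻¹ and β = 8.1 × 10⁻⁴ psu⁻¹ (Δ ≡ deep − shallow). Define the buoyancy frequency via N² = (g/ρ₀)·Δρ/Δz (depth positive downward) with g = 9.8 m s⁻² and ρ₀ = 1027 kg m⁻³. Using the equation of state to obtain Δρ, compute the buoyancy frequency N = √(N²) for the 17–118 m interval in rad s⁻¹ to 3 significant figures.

ΔT = -11.0 K, ΔS = -0.87 psu (deep − shallow).
Δρ/ρ₀ = −αΔT + βΔS = 1.32 × 10⁻³ − 7.047 × 10⁻⁴ = 6.153 × 10⁻⁴, so Δρ ≈ 0.6319 kg m⁻³.
N² = (g/ρ₀)·Δρ/Δz = g·(Δρ/ρ₀)/Δz = 9.8 × 6.153 × 10⁻⁴ / 101 = 5.9702 × 10⁻⁵ s⁻².
N = √(5.9702 × 10⁻⁵) = 7.7267 × 10⁻³ rad s⁻¹ ≈ 7.73 × 10⁻³ rad s⁻¹.

7.73 × 10⁻³ rad s⁻¹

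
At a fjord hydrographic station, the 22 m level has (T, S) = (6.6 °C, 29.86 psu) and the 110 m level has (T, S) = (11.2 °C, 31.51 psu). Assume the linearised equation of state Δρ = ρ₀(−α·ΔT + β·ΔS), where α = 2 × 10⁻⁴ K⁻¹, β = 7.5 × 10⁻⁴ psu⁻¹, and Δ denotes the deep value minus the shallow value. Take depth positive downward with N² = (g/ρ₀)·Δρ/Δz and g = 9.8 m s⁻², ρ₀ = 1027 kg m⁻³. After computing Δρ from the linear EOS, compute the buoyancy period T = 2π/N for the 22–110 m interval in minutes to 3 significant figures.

ΔT = +4.6 K, ΔS = +1.65 psu (deep − shallow).
Δρ/ρ₀ = −αΔT + βΔS = -9.20 × 10⁻⁴ + 1.2375 × 10⁻³ = 3.175 × 10⁻⁴, so Δρ ≈ 0.3261 kg m⁻³.
N² = (g/ρ₀)·Δρ/Δz = g·(Δρ/ρ₀)/Δz = 9.8 × 3.175 × 10⁻⁴ / 88 = 3.5358 × 10⁻⁵ s⁻².
N = √(3.5358 × 10⁻⁵) = 5.9463 × 10⁻³ rad s⁻¹ → T = 2π/N = 1.0567 × 10³ s = 17.612 min ≈ 17.6 min.

17.6 min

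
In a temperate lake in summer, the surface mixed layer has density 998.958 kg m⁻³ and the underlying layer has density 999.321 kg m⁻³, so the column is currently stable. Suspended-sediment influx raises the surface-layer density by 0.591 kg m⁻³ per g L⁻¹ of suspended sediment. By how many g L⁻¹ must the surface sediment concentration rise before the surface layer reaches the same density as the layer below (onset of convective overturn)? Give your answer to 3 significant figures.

Density deficit of the surface layer: 999.321 − 998.958 = 0.363 kg m⁻³.
Required change = 0.363 / 0.591 = 0.614 g L⁻¹.

0.614 g L⁻¹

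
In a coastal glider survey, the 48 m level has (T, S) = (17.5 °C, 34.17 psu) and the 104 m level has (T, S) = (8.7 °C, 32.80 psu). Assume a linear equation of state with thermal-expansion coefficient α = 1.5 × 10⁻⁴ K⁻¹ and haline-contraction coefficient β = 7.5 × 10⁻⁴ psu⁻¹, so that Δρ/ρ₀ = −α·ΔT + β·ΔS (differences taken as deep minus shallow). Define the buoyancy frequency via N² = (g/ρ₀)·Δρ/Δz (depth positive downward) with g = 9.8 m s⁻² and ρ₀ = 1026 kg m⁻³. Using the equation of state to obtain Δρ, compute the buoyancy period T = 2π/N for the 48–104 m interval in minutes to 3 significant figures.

ΔT = -8.8 K, ΔS = -1.37 psu (deep − shallow).
Δρ/ρ₀ = −αΔT + βΔS = 1.32 × 10⁻³ − 1.0275 × 10⁻³ = 2.925 × 10⁻⁴, so Δρ ≈ 0.3001 kg m⁻³.
N² = (g/ρ₀)·Δρ/Δz = g·(Δρ/ρ₀)/Δz = 9.8 × 2.925 × 10⁻⁴ / 56 = 5.1187 × 10⁻⁵ s⁻².
N = √(5.1187 × 10⁻⁵) = 7.1545 × 10⁻³ rad s⁻¹ → T = 2π/N = 878.21 s = 14.637 min ≈ 14.6 min.

14.6 min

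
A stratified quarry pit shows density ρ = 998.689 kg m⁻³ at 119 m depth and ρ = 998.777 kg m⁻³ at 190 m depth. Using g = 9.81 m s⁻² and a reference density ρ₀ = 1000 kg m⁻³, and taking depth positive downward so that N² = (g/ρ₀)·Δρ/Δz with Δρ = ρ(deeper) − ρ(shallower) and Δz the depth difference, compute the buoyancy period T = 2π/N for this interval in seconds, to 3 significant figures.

1.80 × 10³ s

Δρ = 998.777 − 998.689 = 0.088 kg m⁻³ over Δz = 190 − 119 = 71 m.
N² = (9.81/1000) × (0.088/71) = 1.2159 × 10⁻⁵ s⁻².
N = √(1.2159 × 10⁻⁵) = 3.4870 × 10⁻³ rad s⁻¹, so T = 2π/N = 1.8019 × 10³ s ≈ 1.80 × 10³ s.
Since Δρ > 0 the layer is stably stratified.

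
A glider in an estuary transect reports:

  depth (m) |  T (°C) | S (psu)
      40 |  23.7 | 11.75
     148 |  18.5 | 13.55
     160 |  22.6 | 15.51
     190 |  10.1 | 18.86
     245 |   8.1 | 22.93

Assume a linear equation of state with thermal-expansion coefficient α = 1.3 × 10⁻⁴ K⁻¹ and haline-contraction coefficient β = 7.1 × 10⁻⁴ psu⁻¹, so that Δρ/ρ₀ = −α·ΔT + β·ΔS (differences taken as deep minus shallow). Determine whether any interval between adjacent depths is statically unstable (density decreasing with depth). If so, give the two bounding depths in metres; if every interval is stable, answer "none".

Evaluate Δρ/ρ₀ = −αΔT + βΔS across each adjacent pair:
  40–148 m: −αΔT+βΔS = −(1.3 × 10⁻⁴)(-5.2)+(7.1 × 10⁻⁴)(+1.80) = 2.0 × 10⁻³ → stable
  148–160 m: −αΔT+βΔS = −(1.3 × 10⁻⁴)(+4.1)+(7.1 × 10⁻⁴)(+1.96) = 8.6 × 10⁻⁴ → stable
  160–190 m: −αΔT+βΔS = −(1.3 × 10⁻⁴)(-12.5)+(7.1 × 10⁻⁴)(+3.35) = 4.0 × 10⁻³ → stable
  190–245 m: −αΔT+βΔS = −(1.3 × 10⁻⁴)(-2.0)+(7.1 × 10⁻⁴)(+4.07) = 3.1 × 10⁻³ → stable
Every interval has Δρ > 0: the column is stably stratified throughout.

none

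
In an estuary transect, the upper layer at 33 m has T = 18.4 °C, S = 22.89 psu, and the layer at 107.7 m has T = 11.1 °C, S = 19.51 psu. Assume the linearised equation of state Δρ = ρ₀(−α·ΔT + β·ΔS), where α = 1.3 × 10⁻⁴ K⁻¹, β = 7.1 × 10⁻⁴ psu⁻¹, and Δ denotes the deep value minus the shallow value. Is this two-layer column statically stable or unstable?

unstable

ΔT = 11.1 − 18.4 = -7.3 K and ΔS = 19.51 − 22.89 = -3.38 psu (deep − shallow).
−αΔT = 9.49 × 10⁻⁴; βΔS = -2.3998 × 10⁻³; sum Δρ/ρ₀ = -1.4508 × 10⁻³.
Δρ/ρ₀ < 0, so Δρ < 0: deeper water is lighter → statically unstable; the column would overturn.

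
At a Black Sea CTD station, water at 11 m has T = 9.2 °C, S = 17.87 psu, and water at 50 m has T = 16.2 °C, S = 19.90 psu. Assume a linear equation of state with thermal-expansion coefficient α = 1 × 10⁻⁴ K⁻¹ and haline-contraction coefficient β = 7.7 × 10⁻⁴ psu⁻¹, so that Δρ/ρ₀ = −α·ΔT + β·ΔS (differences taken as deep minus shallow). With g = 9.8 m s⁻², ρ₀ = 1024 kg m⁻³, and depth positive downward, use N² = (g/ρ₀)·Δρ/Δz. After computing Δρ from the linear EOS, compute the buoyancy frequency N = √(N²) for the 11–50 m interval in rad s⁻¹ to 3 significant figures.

ΔT = +7.0 K, ΔS = +2.03 psu (deep − shallow).
Δρ/ρ₀ = −αΔT + βΔS = -7.00 × 10⁻⁴ + 1.5631 × 10⁻³ = 8.631 × 10⁻⁴, so Δρ ≈ 0.8838 kg m⁻³.
N² = (g/ρ₀)·Δρ/Δz = g·(Δρ/ρ₀)/Δz = 9.8 × 8.631 × 10⁻⁴ / 39 = 2.1688 × 10⁻⁴ s⁻².
N = √(2.1688 × 10⁻⁴) = 0.014727 rad s⁻¹ ≈ 0.0147 rad s⁻¹.

0.0147 rad s⁻¹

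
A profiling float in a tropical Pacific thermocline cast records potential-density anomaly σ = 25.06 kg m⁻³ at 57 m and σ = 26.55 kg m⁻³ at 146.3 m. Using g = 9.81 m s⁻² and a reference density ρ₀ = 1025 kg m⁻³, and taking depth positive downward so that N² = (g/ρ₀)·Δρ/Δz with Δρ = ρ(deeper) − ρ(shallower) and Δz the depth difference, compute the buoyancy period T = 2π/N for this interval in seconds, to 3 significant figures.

Δρ = 1026.55 − 1025.06 = 1.49 kg m⁻³ over Δz = 146.3 − 57 = 89.3 m.
N² = (9.81/1025) × (1.49/89.3) = 1.5969 × 10⁻⁴ s⁻².
N = √(1.5969 × 10⁻⁴) = 0.012637 rad s⁻¹, so T = 2π/N = 497.21 s ≈ 497 s.

497 s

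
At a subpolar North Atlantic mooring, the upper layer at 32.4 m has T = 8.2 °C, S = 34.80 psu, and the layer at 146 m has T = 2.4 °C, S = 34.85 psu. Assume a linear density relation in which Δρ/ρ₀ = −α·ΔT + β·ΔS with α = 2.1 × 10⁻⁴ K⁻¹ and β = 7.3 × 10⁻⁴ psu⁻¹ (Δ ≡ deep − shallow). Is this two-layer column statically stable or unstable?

ΔT = 2.4 − 8.2 = -5.8 K and ΔS = 34.85 − 34.80 = +0.05 psu (deep − shallow).
−αΔT = 1.218 × 10⁻³; βΔS = 3.65 × 10⁻⁵; sum Δρ/ρ₀ = 1.2545 × 10⁻³.
Δρ/ρ₀ > 0, so Δρ > 0: deeper water is denser → statically stable.

stable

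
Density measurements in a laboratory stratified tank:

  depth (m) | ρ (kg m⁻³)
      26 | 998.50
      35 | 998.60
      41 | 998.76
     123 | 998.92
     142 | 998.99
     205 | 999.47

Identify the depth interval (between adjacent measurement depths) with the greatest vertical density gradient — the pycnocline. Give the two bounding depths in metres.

Compute the density gradient over each adjacent pair:
  26–35 m: Δρ/Δz = 0.10/9 = 0.011 kg m⁻⁴
  35–41 m: Δρ/Δz = 0.16/6 = 0.027 kg m⁻⁴
  41–123 m: Δρ/Δz = 0.16/82 = 2.0 × 10⁻³ kg m⁻⁴
  123–142 m: Δρ/Δz = 0.07/19 = 3.7 × 10⁻³ kg m⁻⁴
  142–205 m: Δρ/Δz = 0.48/63 = 7.6 × 10⁻³ kg m⁻⁴
The largest gradient is in the 35–41 m interval — the pycnocline.

35–41 m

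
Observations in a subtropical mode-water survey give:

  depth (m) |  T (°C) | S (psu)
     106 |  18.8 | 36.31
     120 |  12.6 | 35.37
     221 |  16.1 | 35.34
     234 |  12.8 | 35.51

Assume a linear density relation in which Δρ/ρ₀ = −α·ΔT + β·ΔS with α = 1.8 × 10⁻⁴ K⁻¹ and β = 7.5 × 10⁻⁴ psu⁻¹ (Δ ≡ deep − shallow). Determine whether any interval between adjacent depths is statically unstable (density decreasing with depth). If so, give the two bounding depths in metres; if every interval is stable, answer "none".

Evaluate Δρ/ρ₀ = −αΔT + βΔS across each adjacent pair:
  106–120 m: −αΔT+βΔS = −(1.8 × 10⁻⁴)(-6.2)+(7.5 × 10⁻⁴)(-0.94) = 4.1 × 10⁻⁴ → stable
  120–221 m: −αΔT+βΔS = −(1.8 × 10⁻⁴)(+3.5)+(7.5 × 10⁻⁴)(-0.03) = -6.5 × 10⁻⁴ → UNSTABLE
  221–234 m: −αΔT+βΔS = −(1.8 × 10⁻⁴)(-3.3)+(7.5 × 10⁻⁴)(+0.17) = 7.2 × 10⁻⁴ → stable
The 120–221 m interval has Δρ < 0: lighter water underlies denser water.

120–221 m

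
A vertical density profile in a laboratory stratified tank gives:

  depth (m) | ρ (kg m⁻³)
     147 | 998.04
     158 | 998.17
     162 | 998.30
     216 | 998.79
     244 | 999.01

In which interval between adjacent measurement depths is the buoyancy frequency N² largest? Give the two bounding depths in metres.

158–162 m

Compute the density gradient over each adjacent pair:
  147–158 m: Δρ/Δz = 0.13/11 = 0.012 kg m⁻⁴
  158–162 m: Δρ/Δz = 0.13/4 = 0.033 kg m⁻⁴
  162–216 m: Δρ/Δz = 0.49/54 = 9.1 × 10⁻³ kg m⁻⁴
  216–244 m: Δρ/Δz = 0.22/28 = 7.9 × 10⁻³ kg m⁻⁴
The largest gradient is in the 158–162 m interval — the pycnocline.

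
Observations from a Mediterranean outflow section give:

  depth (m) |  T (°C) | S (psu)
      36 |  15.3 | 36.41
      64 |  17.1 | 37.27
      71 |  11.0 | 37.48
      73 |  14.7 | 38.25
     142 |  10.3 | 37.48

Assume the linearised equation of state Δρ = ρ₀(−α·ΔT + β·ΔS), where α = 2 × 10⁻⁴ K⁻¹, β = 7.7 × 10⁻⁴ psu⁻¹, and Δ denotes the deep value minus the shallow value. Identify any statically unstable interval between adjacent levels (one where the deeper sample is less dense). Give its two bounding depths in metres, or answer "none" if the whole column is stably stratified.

71–73 m

Evaluate Δρ/ρ₀ = −αΔT + βΔS across each adjacent pair:
  36–64 m: −αΔT+βΔS = −(2 × 10⁻⁴)(+1.8)+(7.7 × 10⁻⁴)(+0.86) = 3.0 × 10⁻⁴ → stable
  64–71 m: −αΔT+βΔS = −(2 × 10⁻⁴)(-6.1)+(7.7 × 10⁻⁴)(+0.21) = 1.4 × 10⁻³ → stable
  71–73 m: −αΔT+βΔS = −(2 × 10⁻⁴)(+3.7)+(7.7 × 10⁻⁴)(+0.77) = -1.5 × 10⁻⁴ → UNSTABLE
  73–142 m: −αΔT+βΔS = −(2 × 10⁻⁴)(-4.4)+(7.7 × 10⁻⁴)(-0.77) = 2.9 × 10⁻⁴ → stable
The 71–73 m interval has Δρ < 0: lighter water underlies denser water.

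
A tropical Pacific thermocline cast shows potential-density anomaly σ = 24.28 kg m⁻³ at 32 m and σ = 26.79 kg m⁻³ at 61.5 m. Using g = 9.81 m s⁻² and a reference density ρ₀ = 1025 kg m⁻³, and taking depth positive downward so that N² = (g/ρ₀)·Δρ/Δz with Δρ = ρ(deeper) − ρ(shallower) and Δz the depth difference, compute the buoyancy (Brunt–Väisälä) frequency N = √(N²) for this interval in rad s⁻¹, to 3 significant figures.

0.0285 rad s⁻¹

Δρ = 1026.79 − 1024.28 = 2.51 kg m⁻³ over Δz = 61.5 − 32 = 29.5 m.
N² = (9.81/1025) × (2.51/29.5) = 8.1432 × 10⁻⁴ s⁻².
N = √(8.1432 × 10⁻⁴) = 0.028536 rad s⁻¹ ≈ 0.0285 rad s⁻¹.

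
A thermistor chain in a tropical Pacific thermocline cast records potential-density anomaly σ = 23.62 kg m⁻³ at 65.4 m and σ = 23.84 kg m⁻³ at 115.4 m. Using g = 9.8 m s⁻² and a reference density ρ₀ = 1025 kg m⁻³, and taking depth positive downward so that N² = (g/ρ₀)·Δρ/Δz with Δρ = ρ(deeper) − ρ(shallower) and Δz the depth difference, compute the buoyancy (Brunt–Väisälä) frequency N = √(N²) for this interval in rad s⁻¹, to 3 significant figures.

6.49 × 10⁻³ rad s⁻¹

Δρ = 1023.84 − 1023.62 = 0.22 kg m⁻³ over Δz = 115.4 − 65.4 = 50 m.
N² = (9.8/1025) × (0.22/50) = 4.2068 × 10⁻⁵ s⁻².
N = √(4.2068 × 10⁻⁵) = 6.4860 × 10⁻³ rad s⁻¹ ≈ 6.49 × 10⁻³ rad s⁻¹.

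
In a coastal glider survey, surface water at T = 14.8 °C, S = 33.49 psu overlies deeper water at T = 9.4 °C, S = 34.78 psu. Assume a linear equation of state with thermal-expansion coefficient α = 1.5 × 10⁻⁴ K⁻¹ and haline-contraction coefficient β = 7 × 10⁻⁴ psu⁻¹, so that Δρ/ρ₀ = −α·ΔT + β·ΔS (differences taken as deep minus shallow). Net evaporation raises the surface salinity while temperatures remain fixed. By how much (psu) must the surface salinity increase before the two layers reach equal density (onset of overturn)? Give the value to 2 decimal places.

2.45 psu

Neutral buoyancy requires −α(T_deep − T_surf) + β(S_deep − S_surf′) = 0.
S_surf′ = S_deep − (α/β)·ΔT = 34.78 − (1.5 × 10⁻⁴/7 × 10⁻⁴)·(-5.4) = 35.9371 psu.
Increase required: 35.9371 − 33.49 = 2.4471 psu.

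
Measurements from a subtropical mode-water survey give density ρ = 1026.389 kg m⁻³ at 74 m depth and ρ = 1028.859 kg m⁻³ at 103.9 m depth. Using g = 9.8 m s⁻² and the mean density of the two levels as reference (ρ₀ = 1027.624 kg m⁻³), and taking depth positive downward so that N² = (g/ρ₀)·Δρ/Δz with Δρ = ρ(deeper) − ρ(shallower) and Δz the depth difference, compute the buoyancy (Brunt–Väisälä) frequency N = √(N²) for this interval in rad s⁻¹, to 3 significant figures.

0.0281 rad s⁻¹

Δρ = 1028.859 − 1026.389 = 2.470 kg m⁻³ over Δz = 103.9 − 74 = 29.9 m.
N² = (9.8/1027.624) × (2.470/29.9) = 7.8780 × 10⁻⁴ s⁻².
N = √(7.8780 × 10⁻⁴) = 0.028068 rad s⁻¹ ≈ 0.0281 rad s⁻¹.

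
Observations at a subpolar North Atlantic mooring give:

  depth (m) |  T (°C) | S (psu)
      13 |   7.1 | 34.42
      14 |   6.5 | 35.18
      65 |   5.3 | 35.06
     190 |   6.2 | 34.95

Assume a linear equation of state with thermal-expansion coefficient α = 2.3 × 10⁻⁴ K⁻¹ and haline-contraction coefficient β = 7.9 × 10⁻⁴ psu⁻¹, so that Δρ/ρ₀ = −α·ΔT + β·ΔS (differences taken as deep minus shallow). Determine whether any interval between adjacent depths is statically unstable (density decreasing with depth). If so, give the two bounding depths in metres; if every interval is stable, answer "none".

65–190 m

Evaluate Δρ/ρ₀ = −αΔT + βΔS across each adjacent pair:
  13–14 m: −αΔT+βΔS = −(2.3 × 10⁻⁴)(-0.6)+(7.9 × 10⁻⁴)(+0.76) = 7.4 × 10⁻⁴ → stable
  14–65 m: −αΔT+βΔS = −(2.3 × 10⁻⁴)(-1.2)+(7.9 × 10⁻⁴)(-0.12) = 1.8 × 10⁻⁴ → stable
  65–190 m: −αΔT+βΔS = −(2.3 × 10⁻⁴)(+0.9)+(7.9 × 10⁻⁴)(-0.11) = -2.9 × 10⁻⁴ → UNSTABLE
The 65–190 m interval has Δρ < 0: lighter water underlies denser water.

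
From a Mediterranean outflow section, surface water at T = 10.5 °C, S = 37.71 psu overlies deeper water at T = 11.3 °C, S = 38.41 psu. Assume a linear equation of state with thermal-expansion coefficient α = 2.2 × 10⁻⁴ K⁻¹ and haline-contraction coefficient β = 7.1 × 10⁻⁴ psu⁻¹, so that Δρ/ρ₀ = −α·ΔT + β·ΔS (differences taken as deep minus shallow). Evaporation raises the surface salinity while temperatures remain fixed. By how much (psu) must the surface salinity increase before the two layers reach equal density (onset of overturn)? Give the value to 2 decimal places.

Neutral buoyancy requires −α(T_deep − T_surf) + β(S_deep − S_surf′) = 0.
S_surf′ = S_deep − (α/β)·ΔT = 38.41 − (2.2 × 10⁻⁴/7.1 × 10⁻⁴)·(+0.8) = 38.1621 psu.
Increase required: 38.1621 − 37.71 = 0.4521 psu.

0.45 psu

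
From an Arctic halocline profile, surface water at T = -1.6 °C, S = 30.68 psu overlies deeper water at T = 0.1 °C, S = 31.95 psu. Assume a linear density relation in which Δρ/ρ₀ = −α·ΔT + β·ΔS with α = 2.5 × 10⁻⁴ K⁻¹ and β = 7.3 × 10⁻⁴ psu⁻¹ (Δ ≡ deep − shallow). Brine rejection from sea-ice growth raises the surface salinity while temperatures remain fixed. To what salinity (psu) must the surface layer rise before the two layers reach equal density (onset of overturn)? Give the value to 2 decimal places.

31.37 psu

Neutral buoyancy requires −α(T_deep − T_surf) + β(S_deep − S_surf′) = 0.
S_surf′ = S_deep − (α/β)·ΔT = 31.95 − (2.5 × 10⁻⁴/7.3 × 10⁻⁴)·(+1.7) = 31.3678 psu.
Increase required: 31.3678 − 30.68 = 0.6878 psu.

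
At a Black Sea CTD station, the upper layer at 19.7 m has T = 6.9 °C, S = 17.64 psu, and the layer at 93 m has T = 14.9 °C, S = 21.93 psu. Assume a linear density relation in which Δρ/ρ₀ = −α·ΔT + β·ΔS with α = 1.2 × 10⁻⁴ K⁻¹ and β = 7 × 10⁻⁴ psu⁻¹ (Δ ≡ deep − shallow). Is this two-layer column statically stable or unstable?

ΔT = 14.9 − 6.9 = +8.0 K and ΔS = 21.93 − 17.64 = +4.29 psu (deep − shallow).
−αΔT = -9.60 × 10⁻⁴; βΔS = 3.003 × 10⁻³; sum Δρ/ρ₀ = 2.043 × 10⁻³.
Δρ/ρ₀ > 0, so Δρ > 0: deeper water is denser → statically stable.

stable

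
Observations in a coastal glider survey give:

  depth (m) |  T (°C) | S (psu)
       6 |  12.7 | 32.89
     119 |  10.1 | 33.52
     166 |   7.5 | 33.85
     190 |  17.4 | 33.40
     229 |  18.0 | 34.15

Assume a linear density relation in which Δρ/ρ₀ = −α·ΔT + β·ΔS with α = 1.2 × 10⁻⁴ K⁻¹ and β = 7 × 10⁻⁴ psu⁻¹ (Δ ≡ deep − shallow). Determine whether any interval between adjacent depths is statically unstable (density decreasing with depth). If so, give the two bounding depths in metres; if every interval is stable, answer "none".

Evaluate Δρ/ρ₀ = −αΔT + βΔS across each adjacent pair:
  6–119 m: −αΔT+βΔS = −(1.2 × 10⁻⁴)(-2.6)+(7 × 10⁻⁴)(+0.63) = 7.5 × 10⁻⁴ → stable
  119–166 m: −αΔT+βΔS = −(1.2 × 10⁻⁴)(-2.6)+(7 × 10⁻⁴)(+0.33) = 5.4 × 10⁻⁴ → stable
  166–190 m: −αΔT+βΔS = −(1.2 × 10⁻⁴)(+9.9)+(7 × 10⁻⁴)(-0.45) = -1.5 × 10⁻³ → UNSTABLE
  190–229 m: −αΔT+βΔS = −(1.2 × 10⁻⁴)(+0.6)+(7 × 10⁻⁴)(+0.75) = 4.5 × 10⁻⁴ → stable
The 166–190 m interval has Δρ < 0: lighter water underlies denser water.

166–190 m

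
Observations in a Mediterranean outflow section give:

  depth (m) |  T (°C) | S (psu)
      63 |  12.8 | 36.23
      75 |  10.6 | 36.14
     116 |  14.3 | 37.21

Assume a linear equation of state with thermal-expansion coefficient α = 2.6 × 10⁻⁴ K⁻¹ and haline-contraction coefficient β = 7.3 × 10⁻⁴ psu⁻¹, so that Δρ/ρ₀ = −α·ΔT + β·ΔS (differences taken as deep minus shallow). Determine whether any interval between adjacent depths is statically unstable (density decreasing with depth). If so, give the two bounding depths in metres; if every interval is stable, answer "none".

75–116 m

Evaluate Δρ/ρ₀ = −αΔT + βΔS across each adjacent pair:
  63–75 m: −αΔT+βΔS = −(2.6 × 10⁻⁴)(-2.2)+(7.3 × 10⁻⁴)(-0.09) = 5.1 × 10⁻⁴ → stable
  75–116 m: −αΔT+βΔS = −(2.6 × 10⁻⁴)(+3.7)+(7.3 × 10⁻⁴)(+1.07) = -1.8 × 10⁻⁴ → UNSTABLE
The 75–116 m interval has Δρ < 0: lighter water underlies denser water.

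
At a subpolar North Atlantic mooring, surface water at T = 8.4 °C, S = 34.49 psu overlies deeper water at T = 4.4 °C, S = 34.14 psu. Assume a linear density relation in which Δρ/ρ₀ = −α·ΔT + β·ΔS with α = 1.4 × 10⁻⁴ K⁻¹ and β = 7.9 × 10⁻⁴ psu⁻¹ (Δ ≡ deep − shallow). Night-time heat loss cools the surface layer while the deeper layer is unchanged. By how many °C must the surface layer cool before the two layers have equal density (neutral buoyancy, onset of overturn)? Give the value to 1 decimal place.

2.0 °C

Neutral buoyancy requires Δρ = 0, i.e. −α(T_deep − T_surf′) + β(S_deep − S_surf) = 0.
T_surf′ = T_deep − (β/α)·ΔS = 4.4 − (7.9 × 10⁻⁴/1.4 × 10⁻⁴)·(-0.35) = 6.375 °C.
Cooling required: 8.4 − (6.375) = 2.025 °C.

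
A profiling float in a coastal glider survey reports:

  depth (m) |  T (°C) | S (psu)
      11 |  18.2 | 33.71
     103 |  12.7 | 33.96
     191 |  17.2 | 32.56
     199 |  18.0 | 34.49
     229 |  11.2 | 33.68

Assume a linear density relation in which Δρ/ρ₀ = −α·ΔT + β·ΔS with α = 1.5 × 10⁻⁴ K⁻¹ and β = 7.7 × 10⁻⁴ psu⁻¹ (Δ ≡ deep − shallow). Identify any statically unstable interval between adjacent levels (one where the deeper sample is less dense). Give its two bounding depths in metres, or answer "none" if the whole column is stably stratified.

Evaluate Δρ/ρ₀ = −αΔT + βΔS across each adjacent pair:
  11–103 m: −αΔT+βΔS = −(1.5 × 10⁻⁴)(-5.5)+(7.7 × 10⁻⁴)(+0.25) = 1.0 × 10⁻³ → stable
  103–191 m: −αΔT+βΔS = −(1.5 × 10⁻⁴)(+4.5)+(7.7 × 10⁻⁴)(-1.40) = -1.8 × 10⁻³ → UNSTABLE
  191–199 m: −αΔT+βΔS = −(1.5 × 10⁻⁴)(+0.8)+(7.7 × 10⁻⁴)(+1.93) = 1.4 × 10⁻³ → stable
  199–229 m: −αΔT+βΔS = −(1.5 × 10⁻⁴)(-6.8)+(7.7 × 10⁻⁴)(-0.81) = 4.0 × 10⁻⁴ → stable
The 103–191 m interval has Δρ < 0: lighter water underlies denser water.

103–191 m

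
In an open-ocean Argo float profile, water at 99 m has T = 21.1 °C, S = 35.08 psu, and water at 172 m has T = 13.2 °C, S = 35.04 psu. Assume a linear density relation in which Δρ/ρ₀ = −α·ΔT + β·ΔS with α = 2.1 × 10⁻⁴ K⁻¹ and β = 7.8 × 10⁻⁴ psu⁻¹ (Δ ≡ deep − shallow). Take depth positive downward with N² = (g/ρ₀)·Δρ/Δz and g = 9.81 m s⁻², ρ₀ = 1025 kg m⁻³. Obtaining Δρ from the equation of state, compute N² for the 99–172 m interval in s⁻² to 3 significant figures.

ΔT = -7.9 K, ΔS = -0.04 psu (deep − shallow).
Δρ/ρ₀ = −αΔT + βΔS = 1.659 × 10⁻³ − 3.12 × 10⁻⁵ = 1.6278 × 10⁻³, so Δρ ≈ 1.668 kg m⁻³.
N² = (g/ρ₀)·Δρ/Δz = g·(Δρ/ρ₀)/Δz = 9.81 × 1.6278 × 10⁻³ / 73 = 2.1875 × 10⁻⁴ s⁻² ≈ 2.19 × 10⁻⁴ s⁻².

2.19 × 10⁻⁴ s⁻²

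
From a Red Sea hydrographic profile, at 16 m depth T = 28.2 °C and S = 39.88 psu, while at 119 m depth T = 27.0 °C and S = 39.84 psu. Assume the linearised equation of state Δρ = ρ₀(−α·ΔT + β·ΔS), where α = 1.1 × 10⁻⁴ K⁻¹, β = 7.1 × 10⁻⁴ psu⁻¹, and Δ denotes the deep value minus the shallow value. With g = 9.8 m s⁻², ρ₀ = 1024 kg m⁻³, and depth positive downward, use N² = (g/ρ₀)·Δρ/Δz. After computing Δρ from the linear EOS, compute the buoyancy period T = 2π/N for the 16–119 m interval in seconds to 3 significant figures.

2.00 × 10³ s

ΔT = -1.2 K, ΔS = -0.04 psu (deep − shallow).
Δρ/ρ₀ = −αΔT + βΔS = 1.32 × 10⁻⁴ − 2.84 × 10⁻⁵ = 1.036 × 10⁻⁴, so Δρ ≈ 0.1061 kg m⁻³.
N² = (g/ρ₀)·Δρ/Δz = g·(Δρ/ρ₀)/Δz = 9.8 × 1.036 × 10⁻⁴ / 103 = 9.8571 × 10⁻⁶ s⁻².
N = √(9.8571 × 10⁻⁶) = 3.1396 × 10⁻³ rad s⁻¹ → T = 2π/N = 2.0013 × 10³ s ≈ 2.00 × 10³ s.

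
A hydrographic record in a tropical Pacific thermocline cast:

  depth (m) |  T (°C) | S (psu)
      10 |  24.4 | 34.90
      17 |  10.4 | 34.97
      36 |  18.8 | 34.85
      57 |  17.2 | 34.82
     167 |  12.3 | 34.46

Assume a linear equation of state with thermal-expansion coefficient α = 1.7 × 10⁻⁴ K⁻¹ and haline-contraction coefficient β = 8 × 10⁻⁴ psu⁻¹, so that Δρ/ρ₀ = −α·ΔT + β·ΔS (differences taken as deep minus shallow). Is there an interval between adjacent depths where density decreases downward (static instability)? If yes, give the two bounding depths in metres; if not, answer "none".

Evaluate Δρ/ρ₀ = −αΔT + βΔS across each adjacent pair:
  10–17 m: −αΔT+βΔS = −(1.7 × 10⁻⁴)(-14.0)+(8 × 10⁻⁴)(+0.07) = 2.4 × 10⁻³ → stable
  17–36 m: −αΔT+βΔS = −(1.7 × 10⁻⁴)(+8.4)+(8 × 10⁻⁴)(-0.12) = -1.5 × 10⁻³ → UNSTABLE
  36–57 m: −αΔT+βΔS = −(1.7 × 10⁻⁴)(-1.6)+(8 × 10⁻⁴)(-0.03) = 2.5 × 10⁻⁴ → stable
  57–167 m: −αΔT+βΔS = −(1.7 × 10⁻⁴)(-4.9)+(8 × 10⁻⁴)(-0.36) = 5.5 × 10⁻⁴ → stable
The 17–36 m interval has Δρ < 0: lighter water underlies denser water.

17–36 m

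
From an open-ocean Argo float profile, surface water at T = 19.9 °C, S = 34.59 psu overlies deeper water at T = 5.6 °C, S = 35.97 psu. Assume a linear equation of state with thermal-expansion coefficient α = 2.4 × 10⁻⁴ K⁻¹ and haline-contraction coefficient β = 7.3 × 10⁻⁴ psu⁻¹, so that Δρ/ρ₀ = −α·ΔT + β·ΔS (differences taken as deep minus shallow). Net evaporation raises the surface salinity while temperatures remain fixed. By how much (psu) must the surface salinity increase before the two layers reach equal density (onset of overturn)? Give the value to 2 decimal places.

Neutral buoyancy requires −α(T_deep − T_surf) + β(S_deep − S_surf′) = 0.
S_surf′ = S_deep − (α/β)·ΔT = 35.97 − (2.4 × 10⁻⁴/7.3 × 10⁻⁴)·(-14.3) = 40.6714 psu.
Increase required: 40.6714 − 34.59 = 6.0814 psu.

6.08 psu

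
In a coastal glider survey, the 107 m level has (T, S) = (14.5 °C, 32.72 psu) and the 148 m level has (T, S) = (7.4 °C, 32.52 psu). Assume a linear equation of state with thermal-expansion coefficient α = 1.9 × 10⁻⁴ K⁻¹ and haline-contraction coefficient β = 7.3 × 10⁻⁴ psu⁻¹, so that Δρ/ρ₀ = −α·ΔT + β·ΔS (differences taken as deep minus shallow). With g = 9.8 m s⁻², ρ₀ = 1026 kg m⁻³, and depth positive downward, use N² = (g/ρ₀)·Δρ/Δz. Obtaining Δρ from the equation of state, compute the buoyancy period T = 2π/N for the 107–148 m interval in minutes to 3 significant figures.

6.18 min

ΔT = -7.1 K, ΔS = -0.20 psu (deep − shallow).
Δρ/ρ₀ = −αΔT + βΔS = 1.349 × 10⁻³ − 1.46 × 10⁻⁴ = 1.203 × 10⁻³, so Δρ ≈ 1.234 kg m⁻³.
N² = (g/ρ₀)·Δρ/Δz = g·(Δρ/ρ₀)/Δz = 9.8 × 1.203 × 10⁻³ / 41 = 2.8755 × 10⁻⁴ s⁻².
N = √(2.8755 × 10⁻⁴) = 0.016957 rad s⁻¹ → T = 2π/N = 370.54 s = 6.1757 min ≈ 6.18 min.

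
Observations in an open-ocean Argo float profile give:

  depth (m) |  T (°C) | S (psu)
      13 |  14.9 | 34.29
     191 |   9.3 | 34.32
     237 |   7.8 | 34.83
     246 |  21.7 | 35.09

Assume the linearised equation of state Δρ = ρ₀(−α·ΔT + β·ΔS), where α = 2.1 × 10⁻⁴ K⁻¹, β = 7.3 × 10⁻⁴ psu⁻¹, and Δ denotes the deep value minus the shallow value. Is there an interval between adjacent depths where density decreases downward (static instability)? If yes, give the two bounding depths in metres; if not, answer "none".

Evaluate Δρ/ρ₀ = −αΔT + βΔS across each adjacent pair:
  13–191 m: −αΔT+βΔS = −(2.1 × 10⁻⁴)(-5.6)+(7.3 × 10⁻⁴)(+0.03) = 1.2 × 10⁻³ → stable
  191–237 m: −αΔT+βΔS = −(2.1 × 10⁻⁴)(-1.5)+(7.3 × 10⁻⁴)(+0.51) = 6.9 × 10⁻⁴ → stable
  237–246 m: −αΔT+βΔS = −(2.1 × 10⁻⁴)(+13.9)+(7.3 × 10⁻⁴)(+0.26) = -2.7 × 10⁻³ → UNSTABLE
The 237–246 m interval has Δρ < 0: lighter water underlies denser water.

237–246 m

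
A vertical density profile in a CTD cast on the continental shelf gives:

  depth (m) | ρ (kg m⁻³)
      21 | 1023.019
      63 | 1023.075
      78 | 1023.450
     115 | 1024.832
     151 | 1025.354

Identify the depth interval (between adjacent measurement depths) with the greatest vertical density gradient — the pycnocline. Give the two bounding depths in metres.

Compute the density gradient over each adjacent pair:
  21–63 m: Δρ/Δz = 0.056/42 = 1.3 × 10⁻³ kg m⁻⁴
  63–78 m: Δρ/Δz = 0.375/15 = 0.025 kg m⁻⁴
  78–115 m: Δρ/Δz = 1.382/37 = 0.037 kg m⁻⁴
  115–151 m: Δρ/Δz = 0.522/36 = 0.015 kg m⁻⁴
The largest gradient is in the 78–115 m interval — the pycnocline.

78–115 m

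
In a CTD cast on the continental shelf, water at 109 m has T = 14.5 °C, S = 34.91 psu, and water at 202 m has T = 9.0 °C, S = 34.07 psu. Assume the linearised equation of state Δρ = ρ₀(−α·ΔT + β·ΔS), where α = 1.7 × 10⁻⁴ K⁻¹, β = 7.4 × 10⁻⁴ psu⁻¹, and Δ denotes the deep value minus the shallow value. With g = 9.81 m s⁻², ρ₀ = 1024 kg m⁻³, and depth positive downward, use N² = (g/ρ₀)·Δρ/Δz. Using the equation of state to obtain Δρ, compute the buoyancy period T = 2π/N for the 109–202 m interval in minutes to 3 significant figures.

18.2 min

ΔT = -5.5 K, ΔS = -0.84 psu (deep − shallow).
Δρ/ρ₀ = −αΔT + βΔS = 9.35 × 10⁻⁴ − 6.216 × 10⁻⁴ = 3.134 × 10⁻⁴, so Δρ ≈ 0.3209 kg m⁻³.
N² = (g/ρ₀)·Δρ/Δz = g·(Δρ/ρ₀)/Δz = 9.81 × 3.134 × 10⁻⁴ / 93 = 3.3059 × 10⁻⁵ s⁻².
N = √(3.3059 × 10⁻⁵) = 5.7497 × 10⁻³ rad s⁻¹ → T = 2π/N = 1.0928 × 10³ s = 18.213 min ≈ 18.2 min.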